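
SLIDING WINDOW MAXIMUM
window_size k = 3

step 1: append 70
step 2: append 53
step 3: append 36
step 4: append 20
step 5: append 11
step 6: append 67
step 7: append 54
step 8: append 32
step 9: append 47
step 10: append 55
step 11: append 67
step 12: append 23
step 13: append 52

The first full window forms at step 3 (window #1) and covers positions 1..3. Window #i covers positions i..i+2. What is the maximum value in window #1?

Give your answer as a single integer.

Answer: 70

Derivation:
step 1: append 70 -> window=[70] (not full yet)
step 2: append 53 -> window=[70, 53] (not full yet)
step 3: append 36 -> window=[70, 53, 36] -> max=70
Window #1 max = 70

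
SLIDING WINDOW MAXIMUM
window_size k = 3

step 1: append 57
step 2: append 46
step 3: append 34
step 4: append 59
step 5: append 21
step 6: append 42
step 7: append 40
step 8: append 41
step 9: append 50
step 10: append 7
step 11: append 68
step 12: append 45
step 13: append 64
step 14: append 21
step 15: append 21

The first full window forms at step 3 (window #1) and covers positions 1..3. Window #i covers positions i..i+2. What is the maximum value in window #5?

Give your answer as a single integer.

Answer: 42

Derivation:
step 1: append 57 -> window=[57] (not full yet)
step 2: append 46 -> window=[57, 46] (not full yet)
step 3: append 34 -> window=[57, 46, 34] -> max=57
step 4: append 59 -> window=[46, 34, 59] -> max=59
step 5: append 21 -> window=[34, 59, 21] -> max=59
step 6: append 42 -> window=[59, 21, 42] -> max=59
step 7: append 40 -> window=[21, 42, 40] -> max=42
Window #5 max = 42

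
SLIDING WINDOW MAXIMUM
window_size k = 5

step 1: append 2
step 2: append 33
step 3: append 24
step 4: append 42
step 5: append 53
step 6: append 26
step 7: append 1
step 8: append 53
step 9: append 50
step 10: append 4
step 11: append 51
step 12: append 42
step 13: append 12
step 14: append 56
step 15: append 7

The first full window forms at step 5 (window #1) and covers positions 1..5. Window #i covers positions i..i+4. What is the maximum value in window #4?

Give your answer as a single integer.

step 1: append 2 -> window=[2] (not full yet)
step 2: append 33 -> window=[2, 33] (not full yet)
step 3: append 24 -> window=[2, 33, 24] (not full yet)
step 4: append 42 -> window=[2, 33, 24, 42] (not full yet)
step 5: append 53 -> window=[2, 33, 24, 42, 53] -> max=53
step 6: append 26 -> window=[33, 24, 42, 53, 26] -> max=53
step 7: append 1 -> window=[24, 42, 53, 26, 1] -> max=53
step 8: append 53 -> window=[42, 53, 26, 1, 53] -> max=53
Window #4 max = 53

Answer: 53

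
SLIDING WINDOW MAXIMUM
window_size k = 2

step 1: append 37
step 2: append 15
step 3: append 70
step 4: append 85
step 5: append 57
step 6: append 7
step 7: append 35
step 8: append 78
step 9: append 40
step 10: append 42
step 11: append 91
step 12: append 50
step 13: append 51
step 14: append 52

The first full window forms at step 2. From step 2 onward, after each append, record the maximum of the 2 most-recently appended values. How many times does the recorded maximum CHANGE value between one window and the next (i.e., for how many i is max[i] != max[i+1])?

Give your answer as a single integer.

Answer: 9

Derivation:
step 1: append 37 -> window=[37] (not full yet)
step 2: append 15 -> window=[37, 15] -> max=37
step 3: append 70 -> window=[15, 70] -> max=70
step 4: append 85 -> window=[70, 85] -> max=85
step 5: append 57 -> window=[85, 57] -> max=85
step 6: append 7 -> window=[57, 7] -> max=57
step 7: append 35 -> window=[7, 35] -> max=35
step 8: append 78 -> window=[35, 78] -> max=78
step 9: append 40 -> window=[78, 40] -> max=78
step 10: append 42 -> window=[40, 42] -> max=42
step 11: append 91 -> window=[42, 91] -> max=91
step 12: append 50 -> window=[91, 50] -> max=91
step 13: append 51 -> window=[50, 51] -> max=51
step 14: append 52 -> window=[51, 52] -> max=52
Recorded maximums: 37 70 85 85 57 35 78 78 42 91 91 51 52
Changes between consecutive maximums: 9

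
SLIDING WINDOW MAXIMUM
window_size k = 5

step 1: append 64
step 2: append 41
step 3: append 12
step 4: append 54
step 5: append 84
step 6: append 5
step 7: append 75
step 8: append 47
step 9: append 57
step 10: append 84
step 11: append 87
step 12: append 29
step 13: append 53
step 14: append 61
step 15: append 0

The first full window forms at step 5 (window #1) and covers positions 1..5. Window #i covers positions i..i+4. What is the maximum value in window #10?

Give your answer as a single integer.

Answer: 87

Derivation:
step 1: append 64 -> window=[64] (not full yet)
step 2: append 41 -> window=[64, 41] (not full yet)
step 3: append 12 -> window=[64, 41, 12] (not full yet)
step 4: append 54 -> window=[64, 41, 12, 54] (not full yet)
step 5: append 84 -> window=[64, 41, 12, 54, 84] -> max=84
step 6: append 5 -> window=[41, 12, 54, 84, 5] -> max=84
step 7: append 75 -> window=[12, 54, 84, 5, 75] -> max=84
step 8: append 47 -> window=[54, 84, 5, 75, 47] -> max=84
step 9: append 57 -> window=[84, 5, 75, 47, 57] -> max=84
step 10: append 84 -> window=[5, 75, 47, 57, 84] -> max=84
step 11: append 87 -> window=[75, 47, 57, 84, 87] -> max=87
step 12: append 29 -> window=[47, 57, 84, 87, 29] -> max=87
step 13: append 53 -> window=[57, 84, 87, 29, 53] -> max=87
step 14: append 61 -> window=[84, 87, 29, 53, 61] -> max=87
Window #10 max = 87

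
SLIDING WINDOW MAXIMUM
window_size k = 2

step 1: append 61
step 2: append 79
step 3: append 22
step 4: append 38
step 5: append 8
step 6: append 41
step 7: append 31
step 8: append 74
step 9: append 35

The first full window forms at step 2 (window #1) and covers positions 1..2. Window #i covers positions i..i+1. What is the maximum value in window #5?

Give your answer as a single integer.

step 1: append 61 -> window=[61] (not full yet)
step 2: append 79 -> window=[61, 79] -> max=79
step 3: append 22 -> window=[79, 22] -> max=79
step 4: append 38 -> window=[22, 38] -> max=38
step 5: append 8 -> window=[38, 8] -> max=38
step 6: append 41 -> window=[8, 41] -> max=41
Window #5 max = 41

Answer: 41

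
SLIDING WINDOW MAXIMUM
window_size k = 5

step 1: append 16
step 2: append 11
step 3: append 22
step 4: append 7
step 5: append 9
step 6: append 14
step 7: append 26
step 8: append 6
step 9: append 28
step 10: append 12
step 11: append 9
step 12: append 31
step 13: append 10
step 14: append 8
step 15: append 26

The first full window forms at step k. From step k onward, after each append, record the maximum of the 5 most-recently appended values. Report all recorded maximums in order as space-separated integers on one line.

step 1: append 16 -> window=[16] (not full yet)
step 2: append 11 -> window=[16, 11] (not full yet)
step 3: append 22 -> window=[16, 11, 22] (not full yet)
step 4: append 7 -> window=[16, 11, 22, 7] (not full yet)
step 5: append 9 -> window=[16, 11, 22, 7, 9] -> max=22
step 6: append 14 -> window=[11, 22, 7, 9, 14] -> max=22
step 7: append 26 -> window=[22, 7, 9, 14, 26] -> max=26
step 8: append 6 -> window=[7, 9, 14, 26, 6] -> max=26
step 9: append 28 -> window=[9, 14, 26, 6, 28] -> max=28
step 10: append 12 -> window=[14, 26, 6, 28, 12] -> max=28
step 11: append 9 -> window=[26, 6, 28, 12, 9] -> max=28
step 12: append 31 -> window=[6, 28, 12, 9, 31] -> max=31
step 13: append 10 -> window=[28, 12, 9, 31, 10] -> max=31
step 14: append 8 -> window=[12, 9, 31, 10, 8] -> max=31
step 15: append 26 -> window=[9, 31, 10, 8, 26] -> max=31

Answer: 22 22 26 26 28 28 28 31 31 31 31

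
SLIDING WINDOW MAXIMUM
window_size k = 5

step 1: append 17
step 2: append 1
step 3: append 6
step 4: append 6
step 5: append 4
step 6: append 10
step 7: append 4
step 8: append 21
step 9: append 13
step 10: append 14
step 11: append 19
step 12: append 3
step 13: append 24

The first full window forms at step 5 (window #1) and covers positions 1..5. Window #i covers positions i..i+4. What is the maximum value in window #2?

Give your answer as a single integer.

step 1: append 17 -> window=[17] (not full yet)
step 2: append 1 -> window=[17, 1] (not full yet)
step 3: append 6 -> window=[17, 1, 6] (not full yet)
step 4: append 6 -> window=[17, 1, 6, 6] (not full yet)
step 5: append 4 -> window=[17, 1, 6, 6, 4] -> max=17
step 6: append 10 -> window=[1, 6, 6, 4, 10] -> max=10
Window #2 max = 10

Answer: 10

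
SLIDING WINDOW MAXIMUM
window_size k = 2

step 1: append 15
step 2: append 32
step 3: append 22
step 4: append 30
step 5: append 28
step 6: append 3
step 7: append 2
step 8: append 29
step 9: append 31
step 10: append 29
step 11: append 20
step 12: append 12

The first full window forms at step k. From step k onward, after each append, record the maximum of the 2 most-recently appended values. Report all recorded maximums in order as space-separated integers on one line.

Answer: 32 32 30 30 28 3 29 31 31 29 20

Derivation:
step 1: append 15 -> window=[15] (not full yet)
step 2: append 32 -> window=[15, 32] -> max=32
step 3: append 22 -> window=[32, 22] -> max=32
step 4: append 30 -> window=[22, 30] -> max=30
step 5: append 28 -> window=[30, 28] -> max=30
step 6: append 3 -> window=[28, 3] -> max=28
step 7: append 2 -> window=[3, 2] -> max=3
step 8: append 29 -> window=[2, 29] -> max=29
step 9: append 31 -> window=[29, 31] -> max=31
step 10: append 29 -> window=[31, 29] -> max=31
step 11: append 20 -> window=[29, 20] -> max=29
step 12: append 12 -> window=[20, 12] -> max=20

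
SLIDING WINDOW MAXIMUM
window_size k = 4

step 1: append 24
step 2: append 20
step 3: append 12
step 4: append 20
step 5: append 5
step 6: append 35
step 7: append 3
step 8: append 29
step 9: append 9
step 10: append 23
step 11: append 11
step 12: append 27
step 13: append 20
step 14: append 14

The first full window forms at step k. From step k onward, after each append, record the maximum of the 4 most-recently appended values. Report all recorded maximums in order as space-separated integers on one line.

step 1: append 24 -> window=[24] (not full yet)
step 2: append 20 -> window=[24, 20] (not full yet)
step 3: append 12 -> window=[24, 20, 12] (not full yet)
step 4: append 20 -> window=[24, 20, 12, 20] -> max=24
step 5: append 5 -> window=[20, 12, 20, 5] -> max=20
step 6: append 35 -> window=[12, 20, 5, 35] -> max=35
step 7: append 3 -> window=[20, 5, 35, 3] -> max=35
step 8: append 29 -> window=[5, 35, 3, 29] -> max=35
step 9: append 9 -> window=[35, 3, 29, 9] -> max=35
step 10: append 23 -> window=[3, 29, 9, 23] -> max=29
step 11: append 11 -> window=[29, 9, 23, 11] -> max=29
step 12: append 27 -> window=[9, 23, 11, 27] -> max=27
step 13: append 20 -> window=[23, 11, 27, 20] -> max=27
step 14: append 14 -> window=[11, 27, 20, 14] -> max=27

Answer: 24 20 35 35 35 35 29 29 27 27 27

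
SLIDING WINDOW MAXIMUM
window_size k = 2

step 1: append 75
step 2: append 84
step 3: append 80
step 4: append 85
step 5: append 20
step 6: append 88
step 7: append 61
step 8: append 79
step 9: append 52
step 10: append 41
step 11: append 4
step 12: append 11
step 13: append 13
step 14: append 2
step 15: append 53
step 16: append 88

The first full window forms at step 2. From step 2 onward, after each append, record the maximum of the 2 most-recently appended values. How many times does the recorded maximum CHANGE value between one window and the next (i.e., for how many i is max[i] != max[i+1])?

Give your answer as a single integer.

step 1: append 75 -> window=[75] (not full yet)
step 2: append 84 -> window=[75, 84] -> max=84
step 3: append 80 -> window=[84, 80] -> max=84
step 4: append 85 -> window=[80, 85] -> max=85
step 5: append 20 -> window=[85, 20] -> max=85
step 6: append 88 -> window=[20, 88] -> max=88
step 7: append 61 -> window=[88, 61] -> max=88
step 8: append 79 -> window=[61, 79] -> max=79
step 9: append 52 -> window=[79, 52] -> max=79
step 10: append 41 -> window=[52, 41] -> max=52
step 11: append 4 -> window=[41, 4] -> max=41
step 12: append 11 -> window=[4, 11] -> max=11
step 13: append 13 -> window=[11, 13] -> max=13
step 14: append 2 -> window=[13, 2] -> max=13
step 15: append 53 -> window=[2, 53] -> max=53
step 16: append 88 -> window=[53, 88] -> max=88
Recorded maximums: 84 84 85 85 88 88 79 79 52 41 11 13 13 53 88
Changes between consecutive maximums: 9

Answer: 9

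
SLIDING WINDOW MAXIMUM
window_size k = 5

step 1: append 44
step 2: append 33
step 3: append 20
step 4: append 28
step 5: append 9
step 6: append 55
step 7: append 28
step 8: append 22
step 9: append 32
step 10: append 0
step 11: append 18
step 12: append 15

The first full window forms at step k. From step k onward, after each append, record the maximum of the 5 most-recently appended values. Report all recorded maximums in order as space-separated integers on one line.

Answer: 44 55 55 55 55 55 32 32

Derivation:
step 1: append 44 -> window=[44] (not full yet)
step 2: append 33 -> window=[44, 33] (not full yet)
step 3: append 20 -> window=[44, 33, 20] (not full yet)
step 4: append 28 -> window=[44, 33, 20, 28] (not full yet)
step 5: append 9 -> window=[44, 33, 20, 28, 9] -> max=44
step 6: append 55 -> window=[33, 20, 28, 9, 55] -> max=55
step 7: append 28 -> window=[20, 28, 9, 55, 28] -> max=55
step 8: append 22 -> window=[28, 9, 55, 28, 22] -> max=55
step 9: append 32 -> window=[9, 55, 28, 22, 32] -> max=55
step 10: append 0 -> window=[55, 28, 22, 32, 0] -> max=55
step 11: append 18 -> window=[28, 22, 32, 0, 18] -> max=32
step 12: append 15 -> window=[22, 32, 0, 18, 15] -> max=32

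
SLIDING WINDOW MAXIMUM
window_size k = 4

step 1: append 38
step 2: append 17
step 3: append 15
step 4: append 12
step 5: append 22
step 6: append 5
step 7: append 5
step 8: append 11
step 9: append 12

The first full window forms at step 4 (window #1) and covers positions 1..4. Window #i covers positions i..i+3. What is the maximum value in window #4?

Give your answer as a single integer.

Answer: 22

Derivation:
step 1: append 38 -> window=[38] (not full yet)
step 2: append 17 -> window=[38, 17] (not full yet)
step 3: append 15 -> window=[38, 17, 15] (not full yet)
step 4: append 12 -> window=[38, 17, 15, 12] -> max=38
step 5: append 22 -> window=[17, 15, 12, 22] -> max=22
step 6: append 5 -> window=[15, 12, 22, 5] -> max=22
step 7: append 5 -> window=[12, 22, 5, 5] -> max=22
Window #4 max = 22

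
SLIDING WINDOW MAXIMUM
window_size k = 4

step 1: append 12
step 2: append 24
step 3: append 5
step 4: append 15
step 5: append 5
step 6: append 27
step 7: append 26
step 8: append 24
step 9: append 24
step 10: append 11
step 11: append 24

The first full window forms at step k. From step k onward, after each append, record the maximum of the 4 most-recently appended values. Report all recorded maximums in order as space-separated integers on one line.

Answer: 24 24 27 27 27 27 26 24

Derivation:
step 1: append 12 -> window=[12] (not full yet)
step 2: append 24 -> window=[12, 24] (not full yet)
step 3: append 5 -> window=[12, 24, 5] (not full yet)
step 4: append 15 -> window=[12, 24, 5, 15] -> max=24
step 5: append 5 -> window=[24, 5, 15, 5] -> max=24
step 6: append 27 -> window=[5, 15, 5, 27] -> max=27
step 7: append 26 -> window=[15, 5, 27, 26] -> max=27
step 8: append 24 -> window=[5, 27, 26, 24] -> max=27
step 9: append 24 -> window=[27, 26, 24, 24] -> max=27
step 10: append 11 -> window=[26, 24, 24, 11] -> max=26
step 11: append 24 -> window=[24, 24, 11, 24] -> max=24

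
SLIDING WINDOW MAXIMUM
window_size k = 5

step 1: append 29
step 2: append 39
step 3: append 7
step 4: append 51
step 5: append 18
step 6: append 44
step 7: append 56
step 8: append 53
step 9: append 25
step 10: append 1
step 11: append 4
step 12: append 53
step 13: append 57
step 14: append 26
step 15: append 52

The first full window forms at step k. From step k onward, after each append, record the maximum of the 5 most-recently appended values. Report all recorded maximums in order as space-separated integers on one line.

step 1: append 29 -> window=[29] (not full yet)
step 2: append 39 -> window=[29, 39] (not full yet)
step 3: append 7 -> window=[29, 39, 7] (not full yet)
step 4: append 51 -> window=[29, 39, 7, 51] (not full yet)
step 5: append 18 -> window=[29, 39, 7, 51, 18] -> max=51
step 6: append 44 -> window=[39, 7, 51, 18, 44] -> max=51
step 7: append 56 -> window=[7, 51, 18, 44, 56] -> max=56
step 8: append 53 -> window=[51, 18, 44, 56, 53] -> max=56
step 9: append 25 -> window=[18, 44, 56, 53, 25] -> max=56
step 10: append 1 -> window=[44, 56, 53, 25, 1] -> max=56
step 11: append 4 -> window=[56, 53, 25, 1, 4] -> max=56
step 12: append 53 -> window=[53, 25, 1, 4, 53] -> max=53
step 13: append 57 -> window=[25, 1, 4, 53, 57] -> max=57
step 14: append 26 -> window=[1, 4, 53, 57, 26] -> max=57
step 15: append 52 -> window=[4, 53, 57, 26, 52] -> max=57

Answer: 51 51 56 56 56 56 56 53 57 57 57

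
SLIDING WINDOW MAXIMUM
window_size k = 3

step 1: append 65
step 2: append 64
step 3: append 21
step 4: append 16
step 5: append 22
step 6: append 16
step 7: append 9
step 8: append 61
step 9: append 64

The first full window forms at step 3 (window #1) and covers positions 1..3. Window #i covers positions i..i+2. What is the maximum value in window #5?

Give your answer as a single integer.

step 1: append 65 -> window=[65] (not full yet)
step 2: append 64 -> window=[65, 64] (not full yet)
step 3: append 21 -> window=[65, 64, 21] -> max=65
step 4: append 16 -> window=[64, 21, 16] -> max=64
step 5: append 22 -> window=[21, 16, 22] -> max=22
step 6: append 16 -> window=[16, 22, 16] -> max=22
step 7: append 9 -> window=[22, 16, 9] -> max=22
Window #5 max = 22

Answer: 22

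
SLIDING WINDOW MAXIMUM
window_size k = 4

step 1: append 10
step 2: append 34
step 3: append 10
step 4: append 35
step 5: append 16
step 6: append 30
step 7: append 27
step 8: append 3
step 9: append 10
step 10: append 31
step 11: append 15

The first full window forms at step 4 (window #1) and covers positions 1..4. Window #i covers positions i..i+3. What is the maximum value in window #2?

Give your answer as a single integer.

Answer: 35

Derivation:
step 1: append 10 -> window=[10] (not full yet)
step 2: append 34 -> window=[10, 34] (not full yet)
step 3: append 10 -> window=[10, 34, 10] (not full yet)
step 4: append 35 -> window=[10, 34, 10, 35] -> max=35
step 5: append 16 -> window=[34, 10, 35, 16] -> max=35
Window #2 max = 35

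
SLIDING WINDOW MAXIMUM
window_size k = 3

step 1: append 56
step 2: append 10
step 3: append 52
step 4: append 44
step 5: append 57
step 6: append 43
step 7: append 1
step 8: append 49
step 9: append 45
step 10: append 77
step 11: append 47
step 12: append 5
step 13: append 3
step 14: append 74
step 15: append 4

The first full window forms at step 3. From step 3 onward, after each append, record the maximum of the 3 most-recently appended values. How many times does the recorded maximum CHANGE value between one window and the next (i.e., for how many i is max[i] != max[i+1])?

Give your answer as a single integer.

step 1: append 56 -> window=[56] (not full yet)
step 2: append 10 -> window=[56, 10] (not full yet)
step 3: append 52 -> window=[56, 10, 52] -> max=56
step 4: append 44 -> window=[10, 52, 44] -> max=52
step 5: append 57 -> window=[52, 44, 57] -> max=57
step 6: append 43 -> window=[44, 57, 43] -> max=57
step 7: append 1 -> window=[57, 43, 1] -> max=57
step 8: append 49 -> window=[43, 1, 49] -> max=49
step 9: append 45 -> window=[1, 49, 45] -> max=49
step 10: append 77 -> window=[49, 45, 77] -> max=77
step 11: append 47 -> window=[45, 77, 47] -> max=77
step 12: append 5 -> window=[77, 47, 5] -> max=77
step 13: append 3 -> window=[47, 5, 3] -> max=47
step 14: append 74 -> window=[5, 3, 74] -> max=74
step 15: append 4 -> window=[3, 74, 4] -> max=74
Recorded maximums: 56 52 57 57 57 49 49 77 77 77 47 74 74
Changes between consecutive maximums: 6

Answer: 6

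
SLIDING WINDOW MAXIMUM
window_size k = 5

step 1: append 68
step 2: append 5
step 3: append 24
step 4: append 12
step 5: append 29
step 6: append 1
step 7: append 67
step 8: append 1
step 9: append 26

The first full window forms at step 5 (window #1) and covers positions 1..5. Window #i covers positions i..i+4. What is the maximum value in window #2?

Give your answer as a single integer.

Answer: 29

Derivation:
step 1: append 68 -> window=[68] (not full yet)
step 2: append 5 -> window=[68, 5] (not full yet)
step 3: append 24 -> window=[68, 5, 24] (not full yet)
step 4: append 12 -> window=[68, 5, 24, 12] (not full yet)
step 5: append 29 -> window=[68, 5, 24, 12, 29] -> max=68
step 6: append 1 -> window=[5, 24, 12, 29, 1] -> max=29
Window #2 max = 29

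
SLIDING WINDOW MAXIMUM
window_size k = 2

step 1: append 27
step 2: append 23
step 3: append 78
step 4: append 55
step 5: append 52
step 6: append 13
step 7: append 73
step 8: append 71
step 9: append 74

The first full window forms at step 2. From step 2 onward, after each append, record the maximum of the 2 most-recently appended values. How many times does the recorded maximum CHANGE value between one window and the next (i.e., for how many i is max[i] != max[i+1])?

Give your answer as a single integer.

step 1: append 27 -> window=[27] (not full yet)
step 2: append 23 -> window=[27, 23] -> max=27
step 3: append 78 -> window=[23, 78] -> max=78
step 4: append 55 -> window=[78, 55] -> max=78
step 5: append 52 -> window=[55, 52] -> max=55
step 6: append 13 -> window=[52, 13] -> max=52
step 7: append 73 -> window=[13, 73] -> max=73
step 8: append 71 -> window=[73, 71] -> max=73
step 9: append 74 -> window=[71, 74] -> max=74
Recorded maximums: 27 78 78 55 52 73 73 74
Changes between consecutive maximums: 5

Answer: 5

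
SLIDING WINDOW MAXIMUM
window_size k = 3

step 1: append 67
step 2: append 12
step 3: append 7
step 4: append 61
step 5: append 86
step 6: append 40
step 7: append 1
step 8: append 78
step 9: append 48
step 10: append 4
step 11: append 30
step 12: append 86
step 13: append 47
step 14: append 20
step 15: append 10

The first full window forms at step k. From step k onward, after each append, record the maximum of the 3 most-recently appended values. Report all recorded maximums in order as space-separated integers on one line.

step 1: append 67 -> window=[67] (not full yet)
step 2: append 12 -> window=[67, 12] (not full yet)
step 3: append 7 -> window=[67, 12, 7] -> max=67
step 4: append 61 -> window=[12, 7, 61] -> max=61
step 5: append 86 -> window=[7, 61, 86] -> max=86
step 6: append 40 -> window=[61, 86, 40] -> max=86
step 7: append 1 -> window=[86, 40, 1] -> max=86
step 8: append 78 -> window=[40, 1, 78] -> max=78
step 9: append 48 -> window=[1, 78, 48] -> max=78
step 10: append 4 -> window=[78, 48, 4] -> max=78
step 11: append 30 -> window=[48, 4, 30] -> max=48
step 12: append 86 -> window=[4, 30, 86] -> max=86
step 13: append 47 -> window=[30, 86, 47] -> max=86
step 14: append 20 -> window=[86, 47, 20] -> max=86
step 15: append 10 -> window=[47, 20, 10] -> max=47

Answer: 67 61 86 86 86 78 78 78 48 86 86 86 47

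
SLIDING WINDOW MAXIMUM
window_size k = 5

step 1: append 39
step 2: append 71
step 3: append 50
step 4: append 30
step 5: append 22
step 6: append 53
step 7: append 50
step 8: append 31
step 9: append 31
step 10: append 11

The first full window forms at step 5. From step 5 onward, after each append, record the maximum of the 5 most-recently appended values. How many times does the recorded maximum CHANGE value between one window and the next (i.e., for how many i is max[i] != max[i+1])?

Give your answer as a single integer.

step 1: append 39 -> window=[39] (not full yet)
step 2: append 71 -> window=[39, 71] (not full yet)
step 3: append 50 -> window=[39, 71, 50] (not full yet)
step 4: append 30 -> window=[39, 71, 50, 30] (not full yet)
step 5: append 22 -> window=[39, 71, 50, 30, 22] -> max=71
step 6: append 53 -> window=[71, 50, 30, 22, 53] -> max=71
step 7: append 50 -> window=[50, 30, 22, 53, 50] -> max=53
step 8: append 31 -> window=[30, 22, 53, 50, 31] -> max=53
step 9: append 31 -> window=[22, 53, 50, 31, 31] -> max=53
step 10: append 11 -> window=[53, 50, 31, 31, 11] -> max=53
Recorded maximums: 71 71 53 53 53 53
Changes between consecutive maximums: 1

Answer: 1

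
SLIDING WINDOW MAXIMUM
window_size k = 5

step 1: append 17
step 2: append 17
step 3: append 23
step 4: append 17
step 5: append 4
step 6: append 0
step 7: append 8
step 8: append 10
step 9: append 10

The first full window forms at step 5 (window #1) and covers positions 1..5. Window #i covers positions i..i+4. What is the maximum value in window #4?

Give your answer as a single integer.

Answer: 17

Derivation:
step 1: append 17 -> window=[17] (not full yet)
step 2: append 17 -> window=[17, 17] (not full yet)
step 3: append 23 -> window=[17, 17, 23] (not full yet)
step 4: append 17 -> window=[17, 17, 23, 17] (not full yet)
step 5: append 4 -> window=[17, 17, 23, 17, 4] -> max=23
step 6: append 0 -> window=[17, 23, 17, 4, 0] -> max=23
step 7: append 8 -> window=[23, 17, 4, 0, 8] -> max=23
step 8: append 10 -> window=[17, 4, 0, 8, 10] -> max=17
Window #4 max = 17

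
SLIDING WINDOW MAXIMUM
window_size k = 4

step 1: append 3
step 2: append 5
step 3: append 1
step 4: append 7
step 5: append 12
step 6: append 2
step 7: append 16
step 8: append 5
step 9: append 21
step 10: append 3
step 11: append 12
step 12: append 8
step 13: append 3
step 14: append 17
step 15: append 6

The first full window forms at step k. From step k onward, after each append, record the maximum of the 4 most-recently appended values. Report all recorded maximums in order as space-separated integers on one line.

Answer: 7 12 12 16 16 21 21 21 21 12 17 17

Derivation:
step 1: append 3 -> window=[3] (not full yet)
step 2: append 5 -> window=[3, 5] (not full yet)
step 3: append 1 -> window=[3, 5, 1] (not full yet)
step 4: append 7 -> window=[3, 5, 1, 7] -> max=7
step 5: append 12 -> window=[5, 1, 7, 12] -> max=12
step 6: append 2 -> window=[1, 7, 12, 2] -> max=12
step 7: append 16 -> window=[7, 12, 2, 16] -> max=16
step 8: append 5 -> window=[12, 2, 16, 5] -> max=16
step 9: append 21 -> window=[2, 16, 5, 21] -> max=21
step 10: append 3 -> window=[16, 5, 21, 3] -> max=21
step 11: append 12 -> window=[5, 21, 3, 12] -> max=21
step 12: append 8 -> window=[21, 3, 12, 8] -> max=21
step 13: append 3 -> window=[3, 12, 8, 3] -> max=12
step 14: append 17 -> window=[12, 8, 3, 17] -> max=17
step 15: append 6 -> window=[8, 3, 17, 6] -> max=17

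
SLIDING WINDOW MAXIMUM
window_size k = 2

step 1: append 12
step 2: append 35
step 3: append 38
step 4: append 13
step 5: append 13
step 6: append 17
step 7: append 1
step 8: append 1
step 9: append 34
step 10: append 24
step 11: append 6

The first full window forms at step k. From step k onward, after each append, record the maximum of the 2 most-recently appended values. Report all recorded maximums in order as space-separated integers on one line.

step 1: append 12 -> window=[12] (not full yet)
step 2: append 35 -> window=[12, 35] -> max=35
step 3: append 38 -> window=[35, 38] -> max=38
step 4: append 13 -> window=[38, 13] -> max=38
step 5: append 13 -> window=[13, 13] -> max=13
step 6: append 17 -> window=[13, 17] -> max=17
step 7: append 1 -> window=[17, 1] -> max=17
step 8: append 1 -> window=[1, 1] -> max=1
step 9: append 34 -> window=[1, 34] -> max=34
step 10: append 24 -> window=[34, 24] -> max=34
step 11: append 6 -> window=[24, 6] -> max=24

Answer: 35 38 38 13 17 17 1 34 34 24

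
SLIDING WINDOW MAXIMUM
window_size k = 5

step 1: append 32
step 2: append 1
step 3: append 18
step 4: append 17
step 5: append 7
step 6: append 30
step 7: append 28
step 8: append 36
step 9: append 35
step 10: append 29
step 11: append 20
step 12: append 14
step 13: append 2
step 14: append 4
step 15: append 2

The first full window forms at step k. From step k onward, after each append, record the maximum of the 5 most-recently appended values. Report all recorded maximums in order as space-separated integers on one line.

Answer: 32 30 30 36 36 36 36 36 35 29 20

Derivation:
step 1: append 32 -> window=[32] (not full yet)
step 2: append 1 -> window=[32, 1] (not full yet)
step 3: append 18 -> window=[32, 1, 18] (not full yet)
step 4: append 17 -> window=[32, 1, 18, 17] (not full yet)
step 5: append 7 -> window=[32, 1, 18, 17, 7] -> max=32
step 6: append 30 -> window=[1, 18, 17, 7, 30] -> max=30
step 7: append 28 -> window=[18, 17, 7, 30, 28] -> max=30
step 8: append 36 -> window=[17, 7, 30, 28, 36] -> max=36
step 9: append 35 -> window=[7, 30, 28, 36, 35] -> max=36
step 10: append 29 -> window=[30, 28, 36, 35, 29] -> max=36
step 11: append 20 -> window=[28, 36, 35, 29, 20] -> max=36
step 12: append 14 -> window=[36, 35, 29, 20, 14] -> max=36
step 13: append 2 -> window=[35, 29, 20, 14, 2] -> max=35
step 14: append 4 -> window=[29, 20, 14, 2, 4] -> max=29
step 15: append 2 -> window=[20, 14, 2, 4, 2] -> max=20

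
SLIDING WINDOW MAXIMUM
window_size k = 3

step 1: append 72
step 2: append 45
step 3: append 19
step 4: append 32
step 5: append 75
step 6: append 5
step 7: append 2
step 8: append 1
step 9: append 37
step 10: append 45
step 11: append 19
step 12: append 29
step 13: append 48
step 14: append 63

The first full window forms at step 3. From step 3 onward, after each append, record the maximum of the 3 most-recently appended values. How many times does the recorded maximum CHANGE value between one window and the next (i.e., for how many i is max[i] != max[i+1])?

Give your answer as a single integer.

step 1: append 72 -> window=[72] (not full yet)
step 2: append 45 -> window=[72, 45] (not full yet)
step 3: append 19 -> window=[72, 45, 19] -> max=72
step 4: append 32 -> window=[45, 19, 32] -> max=45
step 5: append 75 -> window=[19, 32, 75] -> max=75
step 6: append 5 -> window=[32, 75, 5] -> max=75
step 7: append 2 -> window=[75, 5, 2] -> max=75
step 8: append 1 -> window=[5, 2, 1] -> max=5
step 9: append 37 -> window=[2, 1, 37] -> max=37
step 10: append 45 -> window=[1, 37, 45] -> max=45
step 11: append 19 -> window=[37, 45, 19] -> max=45
step 12: append 29 -> window=[45, 19, 29] -> max=45
step 13: append 48 -> window=[19, 29, 48] -> max=48
step 14: append 63 -> window=[29, 48, 63] -> max=63
Recorded maximums: 72 45 75 75 75 5 37 45 45 45 48 63
Changes between consecutive maximums: 7

Answer: 7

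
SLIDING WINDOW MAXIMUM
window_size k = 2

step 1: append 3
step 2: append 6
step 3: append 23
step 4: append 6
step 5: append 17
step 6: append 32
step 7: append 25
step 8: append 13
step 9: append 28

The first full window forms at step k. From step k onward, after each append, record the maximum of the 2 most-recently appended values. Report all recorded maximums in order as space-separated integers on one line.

step 1: append 3 -> window=[3] (not full yet)
step 2: append 6 -> window=[3, 6] -> max=6
step 3: append 23 -> window=[6, 23] -> max=23
step 4: append 6 -> window=[23, 6] -> max=23
step 5: append 17 -> window=[6, 17] -> max=17
step 6: append 32 -> window=[17, 32] -> max=32
step 7: append 25 -> window=[32, 25] -> max=32
step 8: append 13 -> window=[25, 13] -> max=25
step 9: append 28 -> window=[13, 28] -> max=28

Answer: 6 23 23 17 32 32 25 28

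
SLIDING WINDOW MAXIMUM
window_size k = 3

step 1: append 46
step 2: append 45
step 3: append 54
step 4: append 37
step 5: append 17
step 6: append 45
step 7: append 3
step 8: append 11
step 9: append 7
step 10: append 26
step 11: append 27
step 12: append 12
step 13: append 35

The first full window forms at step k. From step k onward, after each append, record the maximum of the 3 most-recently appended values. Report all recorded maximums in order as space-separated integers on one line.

Answer: 54 54 54 45 45 45 11 26 27 27 35

Derivation:
step 1: append 46 -> window=[46] (not full yet)
step 2: append 45 -> window=[46, 45] (not full yet)
step 3: append 54 -> window=[46, 45, 54] -> max=54
step 4: append 37 -> window=[45, 54, 37] -> max=54
step 5: append 17 -> window=[54, 37, 17] -> max=54
step 6: append 45 -> window=[37, 17, 45] -> max=45
step 7: append 3 -> window=[17, 45, 3] -> max=45
step 8: append 11 -> window=[45, 3, 11] -> max=45
step 9: append 7 -> window=[3, 11, 7] -> max=11
step 10: append 26 -> window=[11, 7, 26] -> max=26
step 11: append 27 -> window=[7, 26, 27] -> max=27
step 12: append 12 -> window=[26, 27, 12] -> max=27
step 13: append 35 -> window=[27, 12, 35] -> max=35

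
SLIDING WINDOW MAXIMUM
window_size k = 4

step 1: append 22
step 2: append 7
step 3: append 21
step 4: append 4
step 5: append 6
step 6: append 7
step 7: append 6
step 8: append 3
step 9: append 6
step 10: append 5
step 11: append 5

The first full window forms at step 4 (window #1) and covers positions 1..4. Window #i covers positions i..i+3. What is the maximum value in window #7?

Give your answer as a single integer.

Answer: 6

Derivation:
step 1: append 22 -> window=[22] (not full yet)
step 2: append 7 -> window=[22, 7] (not full yet)
step 3: append 21 -> window=[22, 7, 21] (not full yet)
step 4: append 4 -> window=[22, 7, 21, 4] -> max=22
step 5: append 6 -> window=[7, 21, 4, 6] -> max=21
step 6: append 7 -> window=[21, 4, 6, 7] -> max=21
step 7: append 6 -> window=[4, 6, 7, 6] -> max=7
step 8: append 3 -> window=[6, 7, 6, 3] -> max=7
step 9: append 6 -> window=[7, 6, 3, 6] -> max=7
step 10: append 5 -> window=[6, 3, 6, 5] -> max=6
Window #7 max = 6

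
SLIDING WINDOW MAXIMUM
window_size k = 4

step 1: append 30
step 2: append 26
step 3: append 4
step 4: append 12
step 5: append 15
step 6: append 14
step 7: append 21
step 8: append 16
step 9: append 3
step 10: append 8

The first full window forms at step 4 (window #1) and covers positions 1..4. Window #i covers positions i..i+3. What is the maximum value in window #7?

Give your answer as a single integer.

Answer: 21

Derivation:
step 1: append 30 -> window=[30] (not full yet)
step 2: append 26 -> window=[30, 26] (not full yet)
step 3: append 4 -> window=[30, 26, 4] (not full yet)
step 4: append 12 -> window=[30, 26, 4, 12] -> max=30
step 5: append 15 -> window=[26, 4, 12, 15] -> max=26
step 6: append 14 -> window=[4, 12, 15, 14] -> max=15
step 7: append 21 -> window=[12, 15, 14, 21] -> max=21
step 8: append 16 -> window=[15, 14, 21, 16] -> max=21
step 9: append 3 -> window=[14, 21, 16, 3] -> max=21
step 10: append 8 -> window=[21, 16, 3, 8] -> max=21
Window #7 max = 21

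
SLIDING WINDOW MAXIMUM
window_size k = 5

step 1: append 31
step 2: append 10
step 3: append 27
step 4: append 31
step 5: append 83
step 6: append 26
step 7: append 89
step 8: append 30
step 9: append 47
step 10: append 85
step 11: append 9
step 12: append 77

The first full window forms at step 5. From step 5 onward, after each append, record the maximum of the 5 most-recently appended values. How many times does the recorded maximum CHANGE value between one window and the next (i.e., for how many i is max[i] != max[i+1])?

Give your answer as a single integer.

step 1: append 31 -> window=[31] (not full yet)
step 2: append 10 -> window=[31, 10] (not full yet)
step 3: append 27 -> window=[31, 10, 27] (not full yet)
step 4: append 31 -> window=[31, 10, 27, 31] (not full yet)
step 5: append 83 -> window=[31, 10, 27, 31, 83] -> max=83
step 6: append 26 -> window=[10, 27, 31, 83, 26] -> max=83
step 7: append 89 -> window=[27, 31, 83, 26, 89] -> max=89
step 8: append 30 -> window=[31, 83, 26, 89, 30] -> max=89
step 9: append 47 -> window=[83, 26, 89, 30, 47] -> max=89
step 10: append 85 -> window=[26, 89, 30, 47, 85] -> max=89
step 11: append 9 -> window=[89, 30, 47, 85, 9] -> max=89
step 12: append 77 -> window=[30, 47, 85, 9, 77] -> max=85
Recorded maximums: 83 83 89 89 89 89 89 85
Changes between consecutive maximums: 2

Answer: 2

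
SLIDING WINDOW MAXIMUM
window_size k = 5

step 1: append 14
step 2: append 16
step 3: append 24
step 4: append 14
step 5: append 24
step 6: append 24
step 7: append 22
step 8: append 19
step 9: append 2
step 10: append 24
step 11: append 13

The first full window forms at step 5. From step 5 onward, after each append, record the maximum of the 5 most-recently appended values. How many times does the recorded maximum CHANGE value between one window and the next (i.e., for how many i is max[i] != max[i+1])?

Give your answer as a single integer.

Answer: 0

Derivation:
step 1: append 14 -> window=[14] (not full yet)
step 2: append 16 -> window=[14, 16] (not full yet)
step 3: append 24 -> window=[14, 16, 24] (not full yet)
step 4: append 14 -> window=[14, 16, 24, 14] (not full yet)
step 5: append 24 -> window=[14, 16, 24, 14, 24] -> max=24
step 6: append 24 -> window=[16, 24, 14, 24, 24] -> max=24
step 7: append 22 -> window=[24, 14, 24, 24, 22] -> max=24
step 8: append 19 -> window=[14, 24, 24, 22, 19] -> max=24
step 9: append 2 -> window=[24, 24, 22, 19, 2] -> max=24
step 10: append 24 -> window=[24, 22, 19, 2, 24] -> max=24
step 11: append 13 -> window=[22, 19, 2, 24, 13] -> max=24
Recorded maximums: 24 24 24 24 24 24 24
Changes between consecutive maximums: 0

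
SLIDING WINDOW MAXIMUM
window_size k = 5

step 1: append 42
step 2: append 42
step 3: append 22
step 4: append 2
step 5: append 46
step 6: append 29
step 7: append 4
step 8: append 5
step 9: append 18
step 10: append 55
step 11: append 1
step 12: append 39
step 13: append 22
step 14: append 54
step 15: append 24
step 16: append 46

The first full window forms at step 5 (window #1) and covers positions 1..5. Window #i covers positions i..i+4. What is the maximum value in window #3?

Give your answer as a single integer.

Answer: 46

Derivation:
step 1: append 42 -> window=[42] (not full yet)
step 2: append 42 -> window=[42, 42] (not full yet)
step 3: append 22 -> window=[42, 42, 22] (not full yet)
step 4: append 2 -> window=[42, 42, 22, 2] (not full yet)
step 5: append 46 -> window=[42, 42, 22, 2, 46] -> max=46
step 6: append 29 -> window=[42, 22, 2, 46, 29] -> max=46
step 7: append 4 -> window=[22, 2, 46, 29, 4] -> max=46
Window #3 max = 46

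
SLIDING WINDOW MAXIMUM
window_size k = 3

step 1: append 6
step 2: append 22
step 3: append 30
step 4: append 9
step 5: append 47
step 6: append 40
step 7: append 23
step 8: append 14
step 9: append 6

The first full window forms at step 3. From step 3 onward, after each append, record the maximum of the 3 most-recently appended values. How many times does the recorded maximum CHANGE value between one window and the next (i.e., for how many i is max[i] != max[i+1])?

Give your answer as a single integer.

Answer: 3

Derivation:
step 1: append 6 -> window=[6] (not full yet)
step 2: append 22 -> window=[6, 22] (not full yet)
step 3: append 30 -> window=[6, 22, 30] -> max=30
step 4: append 9 -> window=[22, 30, 9] -> max=30
step 5: append 47 -> window=[30, 9, 47] -> max=47
step 6: append 40 -> window=[9, 47, 40] -> max=47
step 7: append 23 -> window=[47, 40, 23] -> max=47
step 8: append 14 -> window=[40, 23, 14] -> max=40
step 9: append 6 -> window=[23, 14, 6] -> max=23
Recorded maximums: 30 30 47 47 47 40 23
Changes between consecutive maximums: 3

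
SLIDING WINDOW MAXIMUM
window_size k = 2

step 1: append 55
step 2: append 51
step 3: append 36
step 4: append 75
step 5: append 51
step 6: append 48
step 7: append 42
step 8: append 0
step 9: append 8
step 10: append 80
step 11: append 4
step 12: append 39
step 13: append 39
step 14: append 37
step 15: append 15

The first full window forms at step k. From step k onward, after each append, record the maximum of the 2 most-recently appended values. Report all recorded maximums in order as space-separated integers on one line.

step 1: append 55 -> window=[55] (not full yet)
step 2: append 51 -> window=[55, 51] -> max=55
step 3: append 36 -> window=[51, 36] -> max=51
step 4: append 75 -> window=[36, 75] -> max=75
step 5: append 51 -> window=[75, 51] -> max=75
step 6: append 48 -> window=[51, 48] -> max=51
step 7: append 42 -> window=[48, 42] -> max=48
step 8: append 0 -> window=[42, 0] -> max=42
step 9: append 8 -> window=[0, 8] -> max=8
step 10: append 80 -> window=[8, 80] -> max=80
step 11: append 4 -> window=[80, 4] -> max=80
step 12: append 39 -> window=[4, 39] -> max=39
step 13: append 39 -> window=[39, 39] -> max=39
step 14: append 37 -> window=[39, 37] -> max=39
step 15: append 15 -> window=[37, 15] -> max=37

Answer: 55 51 75 75 51 48 42 8 80 80 39 39 39 37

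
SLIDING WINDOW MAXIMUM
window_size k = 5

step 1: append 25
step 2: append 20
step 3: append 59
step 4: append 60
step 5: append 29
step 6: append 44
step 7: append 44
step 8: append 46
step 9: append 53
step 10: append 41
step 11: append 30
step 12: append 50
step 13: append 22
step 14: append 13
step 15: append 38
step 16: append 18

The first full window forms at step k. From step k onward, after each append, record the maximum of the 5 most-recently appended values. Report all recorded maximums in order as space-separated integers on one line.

step 1: append 25 -> window=[25] (not full yet)
step 2: append 20 -> window=[25, 20] (not full yet)
step 3: append 59 -> window=[25, 20, 59] (not full yet)
step 4: append 60 -> window=[25, 20, 59, 60] (not full yet)
step 5: append 29 -> window=[25, 20, 59, 60, 29] -> max=60
step 6: append 44 -> window=[20, 59, 60, 29, 44] -> max=60
step 7: append 44 -> window=[59, 60, 29, 44, 44] -> max=60
step 8: append 46 -> window=[60, 29, 44, 44, 46] -> max=60
step 9: append 53 -> window=[29, 44, 44, 46, 53] -> max=53
step 10: append 41 -> window=[44, 44, 46, 53, 41] -> max=53
step 11: append 30 -> window=[44, 46, 53, 41, 30] -> max=53
step 12: append 50 -> window=[46, 53, 41, 30, 50] -> max=53
step 13: append 22 -> window=[53, 41, 30, 50, 22] -> max=53
step 14: append 13 -> window=[41, 30, 50, 22, 13] -> max=50
step 15: append 38 -> window=[30, 50, 22, 13, 38] -> max=50
step 16: append 18 -> window=[50, 22, 13, 38, 18] -> max=50

Answer: 60 60 60 60 53 53 53 53 53 50 50 50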